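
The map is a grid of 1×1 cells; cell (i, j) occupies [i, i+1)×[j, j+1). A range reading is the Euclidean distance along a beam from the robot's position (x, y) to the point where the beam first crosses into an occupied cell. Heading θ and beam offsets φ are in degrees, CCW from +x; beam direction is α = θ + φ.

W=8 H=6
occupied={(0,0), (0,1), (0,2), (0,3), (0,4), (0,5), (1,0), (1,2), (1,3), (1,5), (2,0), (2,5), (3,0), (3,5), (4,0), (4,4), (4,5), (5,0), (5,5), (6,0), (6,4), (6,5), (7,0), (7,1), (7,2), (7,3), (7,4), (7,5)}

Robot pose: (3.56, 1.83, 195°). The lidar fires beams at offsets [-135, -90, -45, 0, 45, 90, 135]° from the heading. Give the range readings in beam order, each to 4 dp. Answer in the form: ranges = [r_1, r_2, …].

beam 1: φ=-135°, α=60°
  dir = (cos 60°, sin 60°) = (0.5000, 0.8660); from cell (3,1)
  next x-line at t=0.8800, next y-line at t=0.1963; Δt_x=2.0000, Δt_y=1.1547
    y: enter (3,2) at t=0.1963
    x: enter (4,2) at t=0.8800
    y: enter (4,3) at t=1.3510
    y: enter (4,4) at t=2.5057 ← occupied
  → r_1 = 2.5057
beam 2: φ=-90°, α=105°
  dir = (cos 105°, sin 105°) = (-0.2588, 0.9659); from cell (3,1)
  next x-line at t=2.1637, next y-line at t=0.1760; Δt_x=3.8637, Δt_y=1.0353
    y: enter (3,2) at t=0.1760
    y: enter (3,3) at t=1.2113
    x: enter (2,3) at t=2.1637
    y: enter (2,4) at t=2.2465
    y: enter (2,5) at t=3.2818 ← occupied
  → r_2 = 3.2818
beam 3: φ=-45°, α=150°
  dir = (cos 150°, sin 150°) = (-0.8660, 0.5000); from cell (3,1)
  next x-line at t=0.6466, next y-line at t=0.3400; Δt_x=1.1547, Δt_y=2.0000
    y: enter (3,2) at t=0.3400
    x: enter (2,2) at t=0.6466
    x: enter (1,2) at t=1.8013 ← occupied
  → r_3 = 1.8013
beam 4: φ=0°, α=195°
  dir = (cos 195°, sin 195°) = (-0.9659, -0.2588); from cell (3,1)
  next x-line at t=0.5798, next y-line at t=3.2069; Δt_x=1.0353, Δt_y=3.8637
    x: enter (2,1) at t=0.5798
    x: enter (1,1) at t=1.6150
    x: enter (0,1) at t=2.6503 ← occupied
  → r_4 = 2.6503
beam 5: φ=45°, α=240°
  dir = (cos 240°, sin 240°) = (-0.5000, -0.8660); from cell (3,1)
  next x-line at t=1.1200, next y-line at t=0.9584; Δt_x=2.0000, Δt_y=1.1547
    y: enter (3,0) at t=0.9584 ← occupied
  → r_5 = 0.9584
beam 6: φ=90°, α=285°
  dir = (cos 285°, sin 285°) = (0.2588, -0.9659); from cell (3,1)
  next x-line at t=1.7000, next y-line at t=0.8593; Δt_x=3.8637, Δt_y=1.0353
    y: enter (3,0) at t=0.8593 ← occupied
  → r_6 = 0.8593
beam 7: φ=135°, α=330°
  dir = (cos 330°, sin 330°) = (0.8660, -0.5000); from cell (3,1)
  next x-line at t=0.5081, next y-line at t=1.6600; Δt_x=1.1547, Δt_y=2.0000
    x: enter (4,1) at t=0.5081
    y: enter (4,0) at t=1.6600 ← occupied
  → r_7 = 1.6600

ranges = [2.5057, 3.2818, 1.8013, 2.6503, 0.9584, 0.8593, 1.6600]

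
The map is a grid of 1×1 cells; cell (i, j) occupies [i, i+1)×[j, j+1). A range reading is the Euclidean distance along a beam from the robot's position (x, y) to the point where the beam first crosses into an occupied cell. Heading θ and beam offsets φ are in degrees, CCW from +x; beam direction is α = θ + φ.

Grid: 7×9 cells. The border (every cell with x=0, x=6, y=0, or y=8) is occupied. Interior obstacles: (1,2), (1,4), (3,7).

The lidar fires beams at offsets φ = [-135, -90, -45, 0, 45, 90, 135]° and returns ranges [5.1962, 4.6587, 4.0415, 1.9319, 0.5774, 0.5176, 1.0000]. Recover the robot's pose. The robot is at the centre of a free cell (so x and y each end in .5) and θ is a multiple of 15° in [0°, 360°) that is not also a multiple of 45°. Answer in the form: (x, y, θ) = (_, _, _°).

(x, y, θ) = (5.5, 4.5, 285°)

Enumerate (i+0.5, j+0.5, θ) over the 32 free cells and 16 admissible headings. For each, cast all 7 beams and compare to the given ranges.
  (2.5, 6.5, 60°): beam 1 = 5.6940 ≠ 5.1962 ✗
  (2.5, 1.5, 345°): beam 1 = 1.0000 ≠ 5.1962 ✗
  (4.5, 4.5, 165°): beam 1 = 1.7321 ≠ 5.1962 ✗
  …
  (5.5, 4.5, 285°): r_1=5.1962, r_2=4.6587, r_3=4.0415, r_4=1.9319, r_5=0.5774, r_6=0.5176, r_7=1.0000 — all match ✓
Only this pose fits every beam.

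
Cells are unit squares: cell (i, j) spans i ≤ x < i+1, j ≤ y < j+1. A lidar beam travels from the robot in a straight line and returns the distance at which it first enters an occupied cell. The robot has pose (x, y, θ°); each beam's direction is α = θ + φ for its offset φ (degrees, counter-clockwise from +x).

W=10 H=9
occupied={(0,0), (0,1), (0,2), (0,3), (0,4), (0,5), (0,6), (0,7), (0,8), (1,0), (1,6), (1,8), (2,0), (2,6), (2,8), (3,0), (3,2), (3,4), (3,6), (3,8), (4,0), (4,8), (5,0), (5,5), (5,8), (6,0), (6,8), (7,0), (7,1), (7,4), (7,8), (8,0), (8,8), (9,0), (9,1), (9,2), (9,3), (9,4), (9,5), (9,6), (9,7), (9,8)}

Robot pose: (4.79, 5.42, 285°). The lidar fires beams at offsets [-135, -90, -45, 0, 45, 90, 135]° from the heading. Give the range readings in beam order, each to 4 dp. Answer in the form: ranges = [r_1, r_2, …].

beam 1: φ=-135°, α=150°
  dir = (cos 150°, sin 150°) = (-0.8660, 0.5000); from cell (4,5)
  next x-line at t=0.9122, next y-line at t=1.1600; Δt_x=1.1547, Δt_y=2.0000
    x: enter (3,5) at t=0.9122
    y: enter (3,6) at t=1.1600 ← occupied
  → r_1 = 1.1600
beam 2: φ=-90°, α=195°
  dir = (cos 195°, sin 195°) = (-0.9659, -0.2588); from cell (4,5)
  next x-line at t=0.8179, next y-line at t=1.6228; Δt_x=1.0353, Δt_y=3.8637
    x: enter (3,5) at t=0.8179
    y: enter (3,4) at t=1.6228 ← occupied
  → r_2 = 1.6228
beam 3: φ=-45°, α=240°
  dir = (cos 240°, sin 240°) = (-0.5000, -0.8660); from cell (4,5)
  next x-line at t=1.5800, next y-line at t=0.4850; Δt_x=2.0000, Δt_y=1.1547
    y: enter (4,4) at t=0.4850
    x: enter (3,4) at t=1.5800 ← occupied
  → r_3 = 1.5800
beam 4: φ=0°, α=285°
  dir = (cos 285°, sin 285°) = (0.2588, -0.9659); from cell (4,5)
  next x-line at t=0.8114, next y-line at t=0.4348; Δt_x=3.8637, Δt_y=1.0353
    y: enter (4,4) at t=0.4348
    x: enter (5,4) at t=0.8114
    y: enter (5,3) at t=1.4701
    y: enter (5,2) at t=2.5054
    y: enter (5,1) at t=3.5406
    y: enter (5,0) at t=4.5759 ← occupied
  → r_4 = 4.5759
beam 5: φ=45°, α=330°
  dir = (cos 330°, sin 330°) = (0.8660, -0.5000); from cell (4,5)
  next x-line at t=0.2425, next y-line at t=0.8400; Δt_x=1.1547, Δt_y=2.0000
    x: enter (5,5) at t=0.2425 ← occupied
  → r_5 = 0.2425
beam 6: φ=90°, α=15°
  dir = (cos 15°, sin 15°) = (0.9659, 0.2588); from cell (4,5)
  next x-line at t=0.2174, next y-line at t=2.2409; Δt_x=1.0353, Δt_y=3.8637
    x: enter (5,5) at t=0.2174 ← occupied
  → r_6 = 0.2174
beam 7: φ=135°, α=60°
  dir = (cos 60°, sin 60°) = (0.5000, 0.8660); from cell (4,5)
  next x-line at t=0.4200, next y-line at t=0.6697; Δt_x=2.0000, Δt_y=1.1547
    x: enter (5,5) at t=0.4200 ← occupied
  → r_7 = 0.4200

ranges = [1.1600, 1.6228, 1.5800, 4.5759, 0.2425, 0.2174, 0.4200]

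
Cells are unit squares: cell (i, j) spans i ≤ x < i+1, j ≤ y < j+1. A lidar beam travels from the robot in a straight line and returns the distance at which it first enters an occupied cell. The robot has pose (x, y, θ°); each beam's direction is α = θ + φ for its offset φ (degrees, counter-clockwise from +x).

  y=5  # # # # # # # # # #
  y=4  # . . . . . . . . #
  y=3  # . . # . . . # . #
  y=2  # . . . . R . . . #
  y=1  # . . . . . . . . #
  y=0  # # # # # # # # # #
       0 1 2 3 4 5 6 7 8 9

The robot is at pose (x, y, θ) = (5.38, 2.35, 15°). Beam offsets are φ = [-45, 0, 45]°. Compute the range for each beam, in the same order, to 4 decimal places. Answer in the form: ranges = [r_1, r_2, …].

ranges = [2.7000, 2.5114, 3.0600]

beam 1: φ=-45°, α=330°
  d=(0.8660,-0.5000)  start (5,2)  tX=0.7159 tY=0.7000  stride 1/|dx|=1.1547 1/|dy|=2.0000
    cross y-line → (5,1), t=0.7000
    cross x-line → (6,1), t=0.7159
    cross x-line → (7,1), t=1.8706
    cross y-line → (7,0), t=2.7000 (wall)
  → r_1 = 2.7000
beam 2: φ=0°, α=15°
  d=(0.9659,0.2588)  start (5,2)  tX=0.6419 tY=2.5114  stride 1/|dx|=1.0353 1/|dy|=3.8637
    cross x-line → (6,2), t=0.6419
    cross x-line → (7,2), t=1.6771
    cross y-line → (7,3), t=2.5114 (wall)
  → r_2 = 2.5114
beam 3: φ=45°, α=60°
  d=(0.5000,0.8660)  start (5,2)  tX=1.2400 tY=0.7506  stride 1/|dx|=2.0000 1/|dy|=1.1547
    cross y-line → (5,3), t=0.7506
    cross x-line → (6,3), t=1.2400
    cross y-line → (6,4), t=1.9053
    cross y-line → (6,5), t=3.0600 (wall)
  → r_3 = 3.0600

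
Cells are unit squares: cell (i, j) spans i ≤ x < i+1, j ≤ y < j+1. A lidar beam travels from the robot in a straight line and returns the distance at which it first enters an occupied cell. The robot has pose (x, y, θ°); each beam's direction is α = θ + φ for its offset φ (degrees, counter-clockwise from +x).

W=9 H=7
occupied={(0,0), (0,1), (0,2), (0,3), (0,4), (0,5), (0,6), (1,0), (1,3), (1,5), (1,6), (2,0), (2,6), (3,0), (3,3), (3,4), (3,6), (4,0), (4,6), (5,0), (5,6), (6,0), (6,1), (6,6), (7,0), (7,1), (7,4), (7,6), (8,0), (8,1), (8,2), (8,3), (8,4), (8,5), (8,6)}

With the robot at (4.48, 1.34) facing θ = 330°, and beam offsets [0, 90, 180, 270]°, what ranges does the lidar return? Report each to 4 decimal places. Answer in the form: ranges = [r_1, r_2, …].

beam 1: φ=0°, α=330°
  direction (0.8660, -0.5000); cell (4,1); t to first gridline: x 0.6004, y 0.6800 (then +1.1547 / +2.0000)
    (5,1) via x @ 0.6004
    (5,0) via y @ 0.6800  # hit
  → r_1 = 0.6800
beam 2: φ=90°, α=60°
  direction (0.5000, 0.8660); cell (4,1); t to first gridline: x 1.0400, y 0.7621 (then +2.0000 / +1.1547)
    (4,2) via y @ 0.7621
    (5,2) via x @ 1.0400
    (5,3) via y @ 1.9168
    (6,3) via x @ 3.0400
    (6,4) via y @ 3.0715
    (6,5) via y @ 4.2262
    (7,5) via x @ 5.0400
    (7,6) via y @ 5.3809  # hit
  → r_2 = 5.3809
beam 3: φ=180°, α=150°
  direction (-0.8660, 0.5000); cell (4,1); t to first gridline: x 0.5543, y 1.3200 (then +1.1547 / +2.0000)
    (3,1) via x @ 0.5543
    (3,2) via y @ 1.3200
    (2,2) via x @ 1.7090
    (1,2) via x @ 2.8637
    (1,3) via y @ 3.3200  # hit
  → r_3 = 3.3200
beam 4: φ=270°, α=240°
  direction (-0.5000, -0.8660); cell (4,1); t to first gridline: x 0.9600, y 0.3926 (then +2.0000 / +1.1547)
    (4,0) via y @ 0.3926  # hit
  → r_4 = 0.3926

ranges = [0.6800, 5.3809, 3.3200, 0.3926]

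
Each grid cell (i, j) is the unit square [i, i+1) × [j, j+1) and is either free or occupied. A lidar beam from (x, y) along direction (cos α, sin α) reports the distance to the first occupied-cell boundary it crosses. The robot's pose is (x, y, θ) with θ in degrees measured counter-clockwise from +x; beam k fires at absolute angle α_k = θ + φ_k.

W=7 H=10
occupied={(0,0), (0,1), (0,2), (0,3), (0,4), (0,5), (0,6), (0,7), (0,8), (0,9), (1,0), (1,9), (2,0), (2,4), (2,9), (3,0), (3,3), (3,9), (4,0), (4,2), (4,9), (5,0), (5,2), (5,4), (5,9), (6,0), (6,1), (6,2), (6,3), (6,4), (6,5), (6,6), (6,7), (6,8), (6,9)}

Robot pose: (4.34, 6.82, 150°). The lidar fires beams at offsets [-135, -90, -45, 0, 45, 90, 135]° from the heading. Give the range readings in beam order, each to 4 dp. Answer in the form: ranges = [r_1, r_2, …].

ranges = [1.7186, 2.5172, 2.2569, 3.8567, 3.4578, 2.6800, 2.5500]

beam 1: φ=-135°, α=15°
  d=(0.9659,0.2588)  start (4,6)  tX=0.6833 tY=0.6955  stride 1/|dx|=1.0353 1/|dy|=3.8637
    cross x-line → (5,6), t=0.6833
    cross y-line → (5,7), t=0.6955
    cross x-line → (6,7), t=1.7186 (wall)
  → r_1 = 1.7186
beam 2: φ=-90°, α=60°
  d=(0.5000,0.8660)  start (4,6)  tX=1.3200 tY=0.2078  stride 1/|dx|=2.0000 1/|dy|=1.1547
    cross y-line → (4,7), t=0.2078
    cross x-line → (5,7), t=1.3200
    cross y-line → (5,8), t=1.3625
    cross y-line → (5,9), t=2.5172 (wall)
  → r_2 = 2.5172
beam 3: φ=-45°, α=105°
  d=(-0.2588,0.9659)  start (4,6)  tX=1.3137 tY=0.1863  stride 1/|dx|=3.8637 1/|dy|=1.0353
    cross y-line → (4,7), t=0.1863
    cross y-line → (4,8), t=1.2216
    cross x-line → (3,8), t=1.3137
    cross y-line → (3,9), t=2.2569 (wall)
  → r_3 = 2.2569
beam 4: φ=0°, α=150°
  d=(-0.8660,0.5000)  start (4,6)  tX=0.3926 tY=0.3600  stride 1/|dx|=1.1547 1/|dy|=2.0000
    cross y-line → (4,7), t=0.3600
    cross x-line → (3,7), t=0.3926
    cross x-line → (2,7), t=1.5473
    cross y-line → (2,8), t=2.3600
    cross x-line → (1,8), t=2.7020
    cross x-line → (0,8), t=3.8567 (wall)
  → r_4 = 3.8567
beam 5: φ=45°, α=195°
  d=(-0.9659,-0.2588)  start (4,6)  tX=0.3520 tY=3.1682  stride 1/|dx|=1.0353 1/|dy|=3.8637
    cross x-line → (3,6), t=0.3520
    cross x-line → (2,6), t=1.3873
    cross x-line → (1,6), t=2.4225
    cross y-line → (1,5), t=3.1682
    cross x-line → (0,5), t=3.4578 (wall)
  → r_5 = 3.4578
beam 6: φ=90°, α=240°
  d=(-0.5000,-0.8660)  start (4,6)  tX=0.6800 tY=0.9469  stride 1/|dx|=2.0000 1/|dy|=1.1547
    cross x-line → (3,6), t=0.6800
    cross y-line → (3,5), t=0.9469
    cross y-line → (3,4), t=2.1016
    cross x-line → (2,4), t=2.6800 (wall)
  → r_6 = 2.6800
beam 7: φ=135°, α=285°
  d=(0.2588,-0.9659)  start (4,6)  tX=2.5500 tY=0.8489  stride 1/|dx|=3.8637 1/|dy|=1.0353
    cross y-line → (4,5), t=0.8489
    cross y-line → (4,4), t=1.8842
    cross x-line → (5,4), t=2.5500 (wall)
  → r_7 = 2.5500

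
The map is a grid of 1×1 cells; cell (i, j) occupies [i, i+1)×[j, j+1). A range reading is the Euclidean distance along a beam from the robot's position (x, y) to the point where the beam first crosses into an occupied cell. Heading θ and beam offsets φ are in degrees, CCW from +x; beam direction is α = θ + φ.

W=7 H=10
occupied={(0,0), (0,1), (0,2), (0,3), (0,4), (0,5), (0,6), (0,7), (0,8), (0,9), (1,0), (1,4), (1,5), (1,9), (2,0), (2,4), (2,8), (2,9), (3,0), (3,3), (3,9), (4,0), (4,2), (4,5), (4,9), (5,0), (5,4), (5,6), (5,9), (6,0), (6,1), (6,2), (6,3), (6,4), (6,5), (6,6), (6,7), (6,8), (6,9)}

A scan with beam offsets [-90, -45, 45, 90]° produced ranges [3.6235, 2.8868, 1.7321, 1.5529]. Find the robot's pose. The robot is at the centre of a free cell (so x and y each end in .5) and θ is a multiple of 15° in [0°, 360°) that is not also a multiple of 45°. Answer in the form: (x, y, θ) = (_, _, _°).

Candidates: 31 free-cell centres × 16 headings = 496 poses. Raycast each; keep the one whose scan matches to 4 dp.
  (1.5, 1.5, 345°): beam 1 = 0.5176 ≠ 3.6235 ✗
  (1.5, 6.5, 195°): beam 1 = 1.9319 ≠ 3.6235 ✗
  (4.5, 1.5, 165°): beam 1 = 0.5176 ≠ 3.6235 ✗
  (2.5, 1.5, 255°): beam 1 = 1.5529 ≠ 3.6235 ✗
  (5.5, 1.5, 240°): beam 1 = 1.0000 ≠ 3.6235 ✗
  …
  (2.5, 6.5, 105°): r_1=3.6235, r_2=2.8868, r_3=1.7321, r_4=1.5529 — all match ✓
Unique over the lattice → pose = (2.5, 6.5, 105°).

(x, y, θ) = (2.5, 6.5, 105°)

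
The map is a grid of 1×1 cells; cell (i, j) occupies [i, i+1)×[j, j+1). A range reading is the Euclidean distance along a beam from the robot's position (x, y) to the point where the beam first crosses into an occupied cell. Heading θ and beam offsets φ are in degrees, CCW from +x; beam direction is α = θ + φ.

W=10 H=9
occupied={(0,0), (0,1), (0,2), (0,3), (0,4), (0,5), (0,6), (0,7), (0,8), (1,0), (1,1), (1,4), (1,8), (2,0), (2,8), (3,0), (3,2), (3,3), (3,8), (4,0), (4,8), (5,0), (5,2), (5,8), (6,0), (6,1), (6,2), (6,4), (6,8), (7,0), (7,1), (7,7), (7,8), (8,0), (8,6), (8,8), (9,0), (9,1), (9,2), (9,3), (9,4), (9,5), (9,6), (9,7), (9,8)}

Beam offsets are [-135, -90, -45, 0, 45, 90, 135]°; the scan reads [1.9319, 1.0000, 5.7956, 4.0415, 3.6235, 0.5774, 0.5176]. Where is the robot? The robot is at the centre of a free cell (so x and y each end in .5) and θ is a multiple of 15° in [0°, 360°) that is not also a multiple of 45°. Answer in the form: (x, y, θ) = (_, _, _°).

Enumerate (i+0.5, j+0.5, θ) over the 45 free cells and 16 admissible headings. For each, cast all 7 beams and compare to the given ranges.
  (8.5, 5.5, 150°): beam 1 = 0.5176 ≠ 1.9319 ✗
  (4.5, 7.5, 300°): beam 2 = 4.0415 ≠ 1.0000 ✗
  (8.5, 3.5, 30°): beam 3 = 0.5176 ≠ 5.7956 ✗
  (7.5, 3.5, 60°): beam 1 = 1.5529 ≠ 1.9319 ✗
  …
  (2.5, 4.5, 60°): r_1=1.9319, r_2=1.0000, r_3=5.7956, r_4=4.0415, r_5=3.6235, r_6=0.5774, r_7=0.5176 — all match ✓
Only this pose fits every beam.

(x, y, θ) = (2.5, 4.5, 60°)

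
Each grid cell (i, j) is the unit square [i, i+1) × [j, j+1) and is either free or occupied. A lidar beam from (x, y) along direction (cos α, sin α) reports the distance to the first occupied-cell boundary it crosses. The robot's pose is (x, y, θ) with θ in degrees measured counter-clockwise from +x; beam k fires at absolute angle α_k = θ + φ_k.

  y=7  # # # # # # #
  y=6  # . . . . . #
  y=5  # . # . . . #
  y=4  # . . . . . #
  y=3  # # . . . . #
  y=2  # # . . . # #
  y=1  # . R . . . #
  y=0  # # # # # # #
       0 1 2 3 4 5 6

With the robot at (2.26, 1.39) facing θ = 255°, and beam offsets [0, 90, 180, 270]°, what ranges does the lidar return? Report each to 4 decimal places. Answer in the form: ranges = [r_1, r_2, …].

beam 1: φ=0°, α=255°
  cosα=-0.2588 sinα=-0.9659 | (2,1) | tMaxX 1.0046 tMaxY 0.4038 | tΔX 3.8637 tΔY 1.0353
    t=0.4038 [y] (2,0) — stop
  → r_1 = 0.4038
beam 2: φ=90°, α=345°
  cosα=0.9659 sinα=-0.2588 | (2,1) | tMaxX 0.7661 tMaxY 1.5068 | tΔX 1.0353 tΔY 3.8637
    t=0.7661 [x] (3,1)
    t=1.5068 [y] (3,0) — stop
  → r_2 = 1.5068
beam 3: φ=180°, α=75°
  cosα=0.2588 sinα=0.9659 | (2,1) | tMaxX 2.8591 tMaxY 0.6315 | tΔX 3.8637 tΔY 1.0353
    t=0.6315 [y] (2,2)
    t=1.6668 [y] (2,3)
    t=2.7021 [y] (2,4)
    t=2.8591 [x] (3,4)
    t=3.7373 [y] (3,5)
    t=4.7726 [y] (3,6)
    t=5.8079 [y] (3,7) — stop
  → r_3 = 5.8079
beam 4: φ=270°, α=165°
  cosα=-0.9659 sinα=0.2588 | (2,1) | tMaxX 0.2692 tMaxY 2.3569 | tΔX 1.0353 tΔY 3.8637
    t=0.2692 [x] (1,1)
    t=1.3044 [x] (0,1) — stop
  → r_4 = 1.3044

ranges = [0.4038, 1.5068, 5.8079, 1.3044]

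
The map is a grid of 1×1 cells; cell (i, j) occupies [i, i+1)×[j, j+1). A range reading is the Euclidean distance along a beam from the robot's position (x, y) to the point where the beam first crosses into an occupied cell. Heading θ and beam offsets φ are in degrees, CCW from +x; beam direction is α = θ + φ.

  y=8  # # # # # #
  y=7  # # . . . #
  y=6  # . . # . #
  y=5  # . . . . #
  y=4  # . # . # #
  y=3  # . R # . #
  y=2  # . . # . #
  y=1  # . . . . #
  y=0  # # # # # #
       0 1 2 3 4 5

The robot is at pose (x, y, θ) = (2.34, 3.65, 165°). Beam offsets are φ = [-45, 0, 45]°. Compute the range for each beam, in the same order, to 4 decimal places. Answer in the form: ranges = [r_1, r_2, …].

beam 1: φ=-45°, α=120°
  dir = (cos 120°, sin 120°) = (-0.5000, 0.8660); from cell (2,3)
  next x-line at t=0.6800, next y-line at t=0.4041; Δt_x=2.0000, Δt_y=1.1547
    y: enter (2,4) at t=0.4041 ← occupied
  → r_1 = 0.4041
beam 2: φ=0°, α=165°
  dir = (cos 165°, sin 165°) = (-0.9659, 0.2588); from cell (2,3)
  next x-line at t=0.3520, next y-line at t=1.3523; Δt_x=1.0353, Δt_y=3.8637
    x: enter (1,3) at t=0.3520
    y: enter (1,4) at t=1.3523
    x: enter (0,4) at t=1.3873 ← occupied
  → r_2 = 1.3873
beam 3: φ=45°, α=210°
  dir = (cos 210°, sin 210°) = (-0.8660, -0.5000); from cell (2,3)
  next x-line at t=0.3926, next y-line at t=1.3000; Δt_x=1.1547, Δt_y=2.0000
    x: enter (1,3) at t=0.3926
    y: enter (1,2) at t=1.3000
    x: enter (0,2) at t=1.5473 ← occupied
  → r_3 = 1.5473

ranges = [0.4041, 1.3873, 1.5473]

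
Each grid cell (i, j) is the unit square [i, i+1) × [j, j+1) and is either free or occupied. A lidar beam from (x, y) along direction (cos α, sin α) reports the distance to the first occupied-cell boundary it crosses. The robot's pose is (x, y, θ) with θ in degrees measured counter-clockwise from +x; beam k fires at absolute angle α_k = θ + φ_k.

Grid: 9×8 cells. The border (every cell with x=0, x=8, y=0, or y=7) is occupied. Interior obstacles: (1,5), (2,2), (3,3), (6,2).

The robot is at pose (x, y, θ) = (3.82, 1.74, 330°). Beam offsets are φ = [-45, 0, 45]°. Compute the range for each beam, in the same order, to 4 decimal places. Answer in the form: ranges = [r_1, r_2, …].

ranges = [0.7661, 1.4800, 2.2569]

beam 1: φ=-45°, α=285°
  cosα=0.2588 sinα=-0.9659 | (3,1) | tMaxX 0.6955 tMaxY 0.7661 | tΔX 3.8637 tΔY 1.0353
    t=0.6955 [x] (4,1)
    t=0.7661 [y] (4,0) — stop
  → r_1 = 0.7661
beam 2: φ=0°, α=330°
  cosα=0.8660 sinα=-0.5000 | (3,1) | tMaxX 0.2078 tMaxY 1.4800 | tΔX 1.1547 tΔY 2.0000
    t=0.2078 [x] (4,1)
    t=1.3625 [x] (5,1)
    t=1.4800 [y] (5,0) — stop
  → r_2 = 1.4800
beam 3: φ=45°, α=15°
  cosα=0.9659 sinα=0.2588 | (3,1) | tMaxX 0.1863 tMaxY 1.0046 | tΔX 1.0353 tΔY 3.8637
    t=0.1863 [x] (4,1)
    t=1.0046 [y] (4,2)
    t=1.2216 [x] (5,2)
    t=2.2569 [x] (6,2) — stop
  → r_3 = 2.2569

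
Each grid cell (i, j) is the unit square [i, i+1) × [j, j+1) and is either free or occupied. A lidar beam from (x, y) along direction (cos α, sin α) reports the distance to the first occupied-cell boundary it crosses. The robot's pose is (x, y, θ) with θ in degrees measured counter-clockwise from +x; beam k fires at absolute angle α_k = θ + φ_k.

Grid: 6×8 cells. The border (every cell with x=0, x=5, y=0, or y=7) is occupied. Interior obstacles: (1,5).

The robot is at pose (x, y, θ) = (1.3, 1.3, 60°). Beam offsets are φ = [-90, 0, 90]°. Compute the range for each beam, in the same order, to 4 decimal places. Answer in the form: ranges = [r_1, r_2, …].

ranges = [0.6000, 6.5818, 0.3464]

beam 1: φ=-90°, α=330°
  d=(0.8660,-0.5000)  start (1,1)  tX=0.8083 tY=0.6000  stride 1/|dx|=1.1547 1/|dy|=2.0000
    cross y-line → (1,0), t=0.6000 (wall)
  → r_1 = 0.6000
beam 2: φ=0°, α=60°
  d=(0.5000,0.8660)  start (1,1)  tX=1.4000 tY=0.8083  stride 1/|dx|=2.0000 1/|dy|=1.1547
    cross y-line → (1,2), t=0.8083
    cross x-line → (2,2), t=1.4000
    cross y-line → (2,3), t=1.9630
    cross y-line → (2,4), t=3.1177
    cross x-line → (3,4), t=3.4000
    cross y-line → (3,5), t=4.2724
    cross x-line → (4,5), t=5.4000
    cross y-line → (4,6), t=5.4271
    cross y-line → (4,7), t=6.5818 (wall)
  → r_2 = 6.5818
beam 3: φ=90°, α=150°
  d=(-0.8660,0.5000)  start (1,1)  tX=0.3464 tY=1.4000  stride 1/|dx|=1.1547 1/|dy|=2.0000
    cross x-line → (0,1), t=0.3464 (wall)
  → r_3 = 0.3464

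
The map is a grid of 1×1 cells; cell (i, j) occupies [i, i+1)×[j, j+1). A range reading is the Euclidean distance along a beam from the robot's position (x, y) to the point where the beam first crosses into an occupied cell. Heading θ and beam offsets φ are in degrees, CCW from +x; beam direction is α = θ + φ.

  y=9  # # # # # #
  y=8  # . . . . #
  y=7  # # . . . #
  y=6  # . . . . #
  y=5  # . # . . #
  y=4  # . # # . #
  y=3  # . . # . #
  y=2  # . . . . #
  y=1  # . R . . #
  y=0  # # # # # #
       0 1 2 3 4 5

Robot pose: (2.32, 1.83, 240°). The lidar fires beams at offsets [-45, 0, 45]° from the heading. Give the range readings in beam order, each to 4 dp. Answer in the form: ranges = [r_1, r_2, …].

ranges = [1.3666, 0.9584, 0.8593]

beam 1: φ=-45°, α=195°
  cosα=-0.9659 sinα=-0.2588 | (2,1) | tMaxX 0.3313 tMaxY 3.2069 | tΔX 1.0353 tΔY 3.8637
    t=0.3313 [x] (1,1)
    t=1.3666 [x] (0,1) — stop
  → r_1 = 1.3666
beam 2: φ=0°, α=240°
  cosα=-0.5000 sinα=-0.8660 | (2,1) | tMaxX 0.6400 tMaxY 0.9584 | tΔX 2.0000 tΔY 1.1547
    t=0.6400 [x] (1,1)
    t=0.9584 [y] (1,0) — stop
  → r_2 = 0.9584
beam 3: φ=45°, α=285°
  cosα=0.2588 sinα=-0.9659 | (2,1) | tMaxX 2.6273 tMaxY 0.8593 | tΔX 3.8637 tΔY 1.0353
    t=0.8593 [y] (2,0) — stop
  → r_3 = 0.8593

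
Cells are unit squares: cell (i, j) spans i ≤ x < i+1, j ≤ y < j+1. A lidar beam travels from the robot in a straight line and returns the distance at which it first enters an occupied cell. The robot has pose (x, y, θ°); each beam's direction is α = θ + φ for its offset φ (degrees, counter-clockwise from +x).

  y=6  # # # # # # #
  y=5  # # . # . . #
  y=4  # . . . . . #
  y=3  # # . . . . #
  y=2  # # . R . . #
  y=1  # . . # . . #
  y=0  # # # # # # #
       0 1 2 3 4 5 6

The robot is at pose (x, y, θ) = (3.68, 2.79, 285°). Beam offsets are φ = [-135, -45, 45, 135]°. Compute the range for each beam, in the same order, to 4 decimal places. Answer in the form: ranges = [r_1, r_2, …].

ranges = [1.9399, 0.9122, 2.6789, 3.7066]

beam 1: φ=-135°, α=150°
  dir = (cos 150°, sin 150°) = (-0.8660, 0.5000); from cell (3,2)
  next x-line at t=0.7852, next y-line at t=0.4200; Δt_x=1.1547, Δt_y=2.0000
    y: enter (3,3) at t=0.4200
    x: enter (2,3) at t=0.7852
    x: enter (1,3) at t=1.9399 ← occupied
  → r_1 = 1.9399
beam 2: φ=-45°, α=240°
  dir = (cos 240°, sin 240°) = (-0.5000, -0.8660); from cell (3,2)
  next x-line at t=1.3600, next y-line at t=0.9122; Δt_x=2.0000, Δt_y=1.1547
    y: enter (3,1) at t=0.9122 ← occupied
  → r_2 = 0.9122
beam 3: φ=45°, α=330°
  dir = (cos 330°, sin 330°) = (0.8660, -0.5000); from cell (3,2)
  next x-line at t=0.3695, next y-line at t=1.5800; Δt_x=1.1547, Δt_y=2.0000
    x: enter (4,2) at t=0.3695
    x: enter (5,2) at t=1.5242
    y: enter (5,1) at t=1.5800
    x: enter (6,1) at t=2.6789 ← occupied
  → r_3 = 2.6789
beam 4: φ=135°, α=60°
  dir = (cos 60°, sin 60°) = (0.5000, 0.8660); from cell (3,2)
  next x-line at t=0.6400, next y-line at t=0.2425; Δt_x=2.0000, Δt_y=1.1547
    y: enter (3,3) at t=0.2425
    x: enter (4,3) at t=0.6400
    y: enter (4,4) at t=1.3972
    y: enter (4,5) at t=2.5519
    x: enter (5,5) at t=2.6400
    y: enter (5,6) at t=3.7066 ← occupied
  → r_4 = 3.7066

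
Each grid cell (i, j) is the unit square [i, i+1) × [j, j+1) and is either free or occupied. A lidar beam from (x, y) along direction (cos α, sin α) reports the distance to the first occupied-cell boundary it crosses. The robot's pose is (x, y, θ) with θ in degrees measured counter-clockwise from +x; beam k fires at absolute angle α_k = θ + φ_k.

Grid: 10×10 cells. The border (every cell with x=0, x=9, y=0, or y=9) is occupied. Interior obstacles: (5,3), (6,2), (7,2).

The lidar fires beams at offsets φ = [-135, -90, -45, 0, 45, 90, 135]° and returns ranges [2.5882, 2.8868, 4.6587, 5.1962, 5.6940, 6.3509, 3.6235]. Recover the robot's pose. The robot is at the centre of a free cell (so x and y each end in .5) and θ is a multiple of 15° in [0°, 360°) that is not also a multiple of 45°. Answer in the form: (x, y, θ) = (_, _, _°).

(x, y, θ) = (3.5, 5.5, 300°)

Candidates: 61 free-cell centres × 16 headings = 976 poses. Raycast each; keep the one whose scan matches to 4 dp.
  (1.5, 2.5, 60°): beam 1 = 1.5529 ≠ 2.5882 ✗
  (4.5, 4.5, 285°): beam 1 = 4.0415 ≠ 2.5882 ✗
  (8.5, 5.5, 195°): beam 1 = 1.0000 ≠ 2.5882 ✗
  …
  (3.5, 5.5, 300°): r_1=2.5882, r_2=2.8868, r_3=4.6587, r_4=5.1962, r_5=5.6940, r_6=6.3509, r_7=3.6235 — all match ✓
Only this pose fits every beam.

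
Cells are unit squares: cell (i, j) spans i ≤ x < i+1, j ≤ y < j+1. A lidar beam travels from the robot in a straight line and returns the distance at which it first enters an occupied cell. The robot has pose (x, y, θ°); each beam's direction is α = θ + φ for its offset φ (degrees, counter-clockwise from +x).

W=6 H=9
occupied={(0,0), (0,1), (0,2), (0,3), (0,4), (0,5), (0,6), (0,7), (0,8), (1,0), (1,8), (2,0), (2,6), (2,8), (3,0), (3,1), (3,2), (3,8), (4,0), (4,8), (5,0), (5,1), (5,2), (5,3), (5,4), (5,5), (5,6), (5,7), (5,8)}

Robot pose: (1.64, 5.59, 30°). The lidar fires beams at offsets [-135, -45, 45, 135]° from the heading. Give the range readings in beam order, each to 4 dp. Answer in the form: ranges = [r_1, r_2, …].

ranges = [2.4728, 3.4785, 1.3909, 0.6626]

beam 1: φ=-135°, α=255°
  d=(-0.2588,-0.9659)  start (1,5)  tX=2.4728 tY=0.6108  stride 1/|dx|=3.8637 1/|dy|=1.0353
    cross y-line → (1,4), t=0.6108
    cross y-line → (1,3), t=1.6461
    cross x-line → (0,3), t=2.4728 (wall)
  → r_1 = 2.4728
beam 2: φ=-45°, α=345°
  d=(0.9659,-0.2588)  start (1,5)  tX=0.3727 tY=2.2796  stride 1/|dx|=1.0353 1/|dy|=3.8637
    cross x-line → (2,5), t=0.3727
    cross x-line → (3,5), t=1.4080
    cross y-line → (3,4), t=2.2796
    cross x-line → (4,4), t=2.4433
    cross x-line → (5,4), t=3.4785 (wall)
  → r_2 = 3.4785
beam 3: φ=45°, α=75°
  d=(0.2588,0.9659)  start (1,5)  tX=1.3909 tY=0.4245  stride 1/|dx|=3.8637 1/|dy|=1.0353
    cross y-line → (1,6), t=0.4245
    cross x-line → (2,6), t=1.3909 (wall)
  → r_3 = 1.3909
beam 4: φ=135°, α=165°
  d=(-0.9659,0.2588)  start (1,5)  tX=0.6626 tY=1.5841  stride 1/|dx|=1.0353 1/|dy|=3.8637
    cross x-line → (0,5), t=0.6626 (wall)
  → r_4 = 0.6626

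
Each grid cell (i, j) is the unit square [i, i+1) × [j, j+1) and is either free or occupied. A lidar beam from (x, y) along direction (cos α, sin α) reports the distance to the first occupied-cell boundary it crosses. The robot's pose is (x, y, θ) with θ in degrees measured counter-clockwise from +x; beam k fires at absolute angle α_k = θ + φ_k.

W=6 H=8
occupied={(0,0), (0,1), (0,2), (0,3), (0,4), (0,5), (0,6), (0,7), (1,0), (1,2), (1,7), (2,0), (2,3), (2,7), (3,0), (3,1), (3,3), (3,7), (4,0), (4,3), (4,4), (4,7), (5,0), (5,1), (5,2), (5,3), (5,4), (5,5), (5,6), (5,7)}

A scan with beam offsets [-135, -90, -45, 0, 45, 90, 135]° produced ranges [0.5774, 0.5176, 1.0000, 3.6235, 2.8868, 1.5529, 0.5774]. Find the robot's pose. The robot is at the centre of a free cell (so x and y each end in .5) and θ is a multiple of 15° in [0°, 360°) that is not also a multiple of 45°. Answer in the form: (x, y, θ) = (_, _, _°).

(x, y, θ) = (4.5, 6.5, 195°)

Candidates: 18 free-cell centres × 16 headings = 288 poses. Raycast each; keep the one whose scan matches to 4 dp.
  (1.5, 1.5, 75°): beam 2 = 1.5529 ≠ 0.5176 ✗
  (1.5, 3.5, 105°): beam 3 = 4.0415 ≠ 1.0000 ✗
  (1.5, 1.5, 330°): beam 1 = 0.5176 ≠ 0.5774 ✗
  …
  (4.5, 6.5, 195°): r_1=0.5774, r_2=0.5176, r_3=1.0000, r_4=3.6235, r_5=2.8868, r_6=1.5529, r_7=0.5774 — all match ✓
No second candidate reproduces the full scan.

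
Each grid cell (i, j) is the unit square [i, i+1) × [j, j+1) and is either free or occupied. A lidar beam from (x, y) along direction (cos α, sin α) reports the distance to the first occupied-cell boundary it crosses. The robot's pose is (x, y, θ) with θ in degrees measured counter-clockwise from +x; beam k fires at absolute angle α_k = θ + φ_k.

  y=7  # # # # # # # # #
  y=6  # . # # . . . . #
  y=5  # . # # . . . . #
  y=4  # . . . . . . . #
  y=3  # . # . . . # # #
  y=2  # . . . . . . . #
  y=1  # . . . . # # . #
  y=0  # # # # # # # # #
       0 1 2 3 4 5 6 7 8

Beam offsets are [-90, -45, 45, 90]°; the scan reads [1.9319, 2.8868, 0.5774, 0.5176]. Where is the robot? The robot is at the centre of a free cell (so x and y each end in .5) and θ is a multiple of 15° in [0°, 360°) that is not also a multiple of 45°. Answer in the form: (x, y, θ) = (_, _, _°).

Enumerate (i+0.5, j+0.5, θ) over the 33 free cells and 16 admissible headings. For each, cast all 4 beams and compare to the given ranges.
  (7.5, 6.5, 165°): beam 1 = 0.5176 ≠ 1.9319 ✗
  (4.5, 5.5, 345°): beam 1 = 4.6587 ≠ 1.9319 ✗
  (1.5, 1.5, 345°): beam 1 = 0.5176 ≠ 1.9319 ✗
  (4.5, 4.5, 150°): beam 1 = 2.8868 ≠ 1.9319 ✗
  …
  (3.5, 1.5, 195°): r_1=1.9319, r_2=2.8868, r_3=0.5774, r_4=0.5176 — all match ✓
Unique over the lattice → pose = (3.5, 1.5, 195°).

(x, y, θ) = (3.5, 1.5, 195°)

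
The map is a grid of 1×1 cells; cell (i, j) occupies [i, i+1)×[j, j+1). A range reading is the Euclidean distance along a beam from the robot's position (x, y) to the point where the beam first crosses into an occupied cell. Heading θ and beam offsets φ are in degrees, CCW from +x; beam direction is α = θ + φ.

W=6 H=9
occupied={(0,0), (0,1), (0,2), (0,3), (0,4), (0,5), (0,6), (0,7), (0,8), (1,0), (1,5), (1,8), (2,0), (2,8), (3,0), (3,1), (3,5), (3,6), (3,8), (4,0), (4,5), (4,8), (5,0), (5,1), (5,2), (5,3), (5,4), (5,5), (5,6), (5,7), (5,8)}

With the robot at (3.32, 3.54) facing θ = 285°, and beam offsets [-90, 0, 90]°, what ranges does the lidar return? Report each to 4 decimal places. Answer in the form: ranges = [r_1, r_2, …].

beam 1: φ=-90°, α=195°
  d=(-0.9659,-0.2588)  start (3,3)  tX=0.3313 tY=2.0864  stride 1/|dx|=1.0353 1/|dy|=3.8637
    cross x-line → (2,3), t=0.3313
    cross x-line → (1,3), t=1.3666
    cross y-line → (1,2), t=2.0864
    cross x-line → (0,2), t=2.4018 (wall)
  → r_1 = 2.4018
beam 2: φ=0°, α=285°
  d=(0.2588,-0.9659)  start (3,3)  tX=2.6273 tY=0.5590  stride 1/|dx|=3.8637 1/|dy|=1.0353
    cross y-line → (3,2), t=0.5590
    cross y-line → (3,1), t=1.5943 (wall)
  → r_2 = 1.5943
beam 3: φ=90°, α=15°
  d=(0.9659,0.2588)  start (3,3)  tX=0.7040 tY=1.7773  stride 1/|dx|=1.0353 1/|dy|=3.8637
    cross x-line → (4,3), t=0.7040
    cross x-line → (5,3), t=1.7393 (wall)
  → r_3 = 1.7393

ranges = [2.4018, 1.5943, 1.7393]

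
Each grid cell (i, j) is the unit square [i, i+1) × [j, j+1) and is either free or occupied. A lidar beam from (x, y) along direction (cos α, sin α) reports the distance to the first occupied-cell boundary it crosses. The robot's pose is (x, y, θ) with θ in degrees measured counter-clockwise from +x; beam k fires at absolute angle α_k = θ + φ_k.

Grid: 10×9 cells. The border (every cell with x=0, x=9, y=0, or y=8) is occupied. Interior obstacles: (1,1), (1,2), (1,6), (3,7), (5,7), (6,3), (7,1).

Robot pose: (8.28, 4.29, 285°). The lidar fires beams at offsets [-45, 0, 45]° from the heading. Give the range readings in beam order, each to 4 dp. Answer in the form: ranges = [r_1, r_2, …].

beam 1: φ=-45°, α=240°
  d=(-0.5000,-0.8660)  start (8,4)  tX=0.5600 tY=0.3349  stride 1/|dx|=2.0000 1/|dy|=1.1547
    cross y-line → (8,3), t=0.3349
    cross x-line → (7,3), t=0.5600
    cross y-line → (7,2), t=1.4896
    cross x-line → (6,2), t=2.5600
    cross y-line → (6,1), t=2.6443
    cross y-line → (6,0), t=3.7990 (wall)
  → r_1 = 3.7990
beam 2: φ=0°, α=285°
  d=(0.2588,-0.9659)  start (8,4)  tX=2.7819 tY=0.3002  stride 1/|dx|=3.8637 1/|dy|=1.0353
    cross y-line → (8,3), t=0.3002
    cross y-line → (8,2), t=1.3355
    cross y-line → (8,1), t=2.3708
    cross x-line → (9,1), t=2.7819 (wall)
  → r_2 = 2.7819
beam 3: φ=45°, α=330°
  d=(0.8660,-0.5000)  start (8,4)  tX=0.8314 tY=0.5800  stride 1/|dx|=1.1547 1/|dy|=2.0000
    cross y-line → (8,3), t=0.5800
    cross x-line → (9,3), t=0.8314 (wall)
  → r_3 = 0.8314

ranges = [3.7990, 2.7819, 0.8314]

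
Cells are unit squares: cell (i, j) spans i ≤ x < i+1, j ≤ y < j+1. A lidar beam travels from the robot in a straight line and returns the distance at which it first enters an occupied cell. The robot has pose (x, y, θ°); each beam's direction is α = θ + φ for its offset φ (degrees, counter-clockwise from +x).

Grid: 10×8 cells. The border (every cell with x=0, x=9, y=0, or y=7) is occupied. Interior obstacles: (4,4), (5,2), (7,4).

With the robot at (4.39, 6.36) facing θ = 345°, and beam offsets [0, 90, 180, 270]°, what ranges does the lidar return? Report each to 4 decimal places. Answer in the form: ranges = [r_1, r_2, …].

ranges = [4.7726, 0.6626, 2.4728, 1.4080]

beam 1: φ=0°, α=345°
  dir = (cos 345°, sin 345°) = (0.9659, -0.2588); from cell (4,6)
  next x-line at t=0.6315, next y-line at t=1.3909; Δt_x=1.0353, Δt_y=3.8637
    x: enter (5,6) at t=0.6315
    y: enter (5,5) at t=1.3909
    x: enter (6,5) at t=1.6668
    x: enter (7,5) at t=2.7021
    x: enter (8,5) at t=3.7373
    x: enter (9,5) at t=4.7726 ← occupied
  → r_1 = 4.7726
beam 2: φ=90°, α=75°
  dir = (cos 75°, sin 75°) = (0.2588, 0.9659); from cell (4,6)
  next x-line at t=2.3569, next y-line at t=0.6626; Δt_x=3.8637, Δt_y=1.0353
    y: enter (4,7) at t=0.6626 ← occupied
  → r_2 = 0.6626
beam 3: φ=180°, α=165°
  dir = (cos 165°, sin 165°) = (-0.9659, 0.2588); from cell (4,6)
  next x-line at t=0.4038, next y-line at t=2.4728; Δt_x=1.0353, Δt_y=3.8637
    x: enter (3,6) at t=0.4038
    x: enter (2,6) at t=1.4390
    y: enter (2,7) at t=2.4728 ← occupied
  → r_3 = 2.4728
beam 4: φ=270°, α=255°
  dir = (cos 255°, sin 255°) = (-0.2588, -0.9659); from cell (4,6)
  next x-line at t=1.5068, next y-line at t=0.3727; Δt_x=3.8637, Δt_y=1.0353
    y: enter (4,5) at t=0.3727
    y: enter (4,4) at t=1.4080 ← occupied
  → r_4 = 1.4080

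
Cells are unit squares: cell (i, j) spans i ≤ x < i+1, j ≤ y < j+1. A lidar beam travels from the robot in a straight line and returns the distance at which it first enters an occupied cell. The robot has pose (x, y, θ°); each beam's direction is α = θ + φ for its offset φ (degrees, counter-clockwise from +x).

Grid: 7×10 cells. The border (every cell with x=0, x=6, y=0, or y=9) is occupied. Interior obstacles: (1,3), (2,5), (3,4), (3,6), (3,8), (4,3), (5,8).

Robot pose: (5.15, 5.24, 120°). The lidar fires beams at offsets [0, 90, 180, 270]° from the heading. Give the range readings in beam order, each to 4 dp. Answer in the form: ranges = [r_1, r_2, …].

ranges = [3.1870, 1.3279, 1.7000, 0.9815]

beam 1: φ=0°, α=120°
  d=(-0.5000,0.8660)  start (5,5)  tX=0.3000 tY=0.8776  stride 1/|dx|=2.0000 1/|dy|=1.1547
    cross x-line → (4,5), t=0.3000
    cross y-line → (4,6), t=0.8776
    cross y-line → (4,7), t=2.0323
    cross x-line → (3,7), t=2.3000
    cross y-line → (3,8), t=3.1870 (wall)
  → r_1 = 3.1870
beam 2: φ=90°, α=210°
  d=(-0.8660,-0.5000)  start (5,5)  tX=0.1732 tY=0.4800  stride 1/|dx|=1.1547 1/|dy|=2.0000
    cross x-line → (4,5), t=0.1732
    cross y-line → (4,4), t=0.4800
    cross x-line → (3,4), t=1.3279 (wall)
  → r_2 = 1.3279
beam 3: φ=180°, α=300°
  d=(0.5000,-0.8660)  start (5,5)  tX=1.7000 tY=0.2771  stride 1/|dx|=2.0000 1/|dy|=1.1547
    cross y-line → (5,4), t=0.2771
    cross y-line → (5,3), t=1.4318
    cross x-line → (6,3), t=1.7000 (wall)
  → r_3 = 1.7000
beam 4: φ=270°, α=30°
  d=(0.8660,0.5000)  start (5,5)  tX=0.9815 tY=1.5200  stride 1/|dx|=1.1547 1/|dy|=2.0000
    cross x-line → (6,5), t=0.9815 (wall)
  → r_4 = 0.9815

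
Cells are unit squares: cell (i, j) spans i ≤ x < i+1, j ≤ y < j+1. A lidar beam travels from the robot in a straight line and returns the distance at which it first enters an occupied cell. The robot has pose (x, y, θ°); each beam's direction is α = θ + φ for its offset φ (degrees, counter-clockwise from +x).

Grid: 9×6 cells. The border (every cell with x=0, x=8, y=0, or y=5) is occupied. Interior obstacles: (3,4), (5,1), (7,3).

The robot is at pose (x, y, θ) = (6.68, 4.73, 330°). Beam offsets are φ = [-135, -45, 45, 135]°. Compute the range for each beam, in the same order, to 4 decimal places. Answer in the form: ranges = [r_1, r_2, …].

beam 1: φ=-135°, α=195°
  d=(-0.9659,-0.2588)  start (6,4)  tX=0.7040 tY=2.8205  stride 1/|dx|=1.0353 1/|dy|=3.8637
    cross x-line → (5,4), t=0.7040
    cross x-line → (4,4), t=1.7393
    cross x-line → (3,4), t=2.7745 (wall)
  → r_1 = 2.7745
beam 2: φ=-45°, α=285°
  d=(0.2588,-0.9659)  start (6,4)  tX=1.2364 tY=0.7558  stride 1/|dx|=3.8637 1/|dy|=1.0353
    cross y-line → (6,3), t=0.7558
    cross x-line → (7,3), t=1.2364 (wall)
  → r_2 = 1.2364
beam 3: φ=45°, α=15°
  d=(0.9659,0.2588)  start (6,4)  tX=0.3313 tY=1.0432  stride 1/|dx|=1.0353 1/|dy|=3.8637
    cross x-line → (7,4), t=0.3313
    cross y-line → (7,5), t=1.0432 (wall)
  → r_3 = 1.0432
beam 4: φ=135°, α=105°
  d=(-0.2588,0.9659)  start (6,4)  tX=2.6273 tY=0.2795  stride 1/|dx|=3.8637 1/|dy|=1.0353
    cross y-line → (6,5), t=0.2795 (wall)
  → r_4 = 0.2795

ranges = [2.7745, 1.2364, 1.0432, 0.2795]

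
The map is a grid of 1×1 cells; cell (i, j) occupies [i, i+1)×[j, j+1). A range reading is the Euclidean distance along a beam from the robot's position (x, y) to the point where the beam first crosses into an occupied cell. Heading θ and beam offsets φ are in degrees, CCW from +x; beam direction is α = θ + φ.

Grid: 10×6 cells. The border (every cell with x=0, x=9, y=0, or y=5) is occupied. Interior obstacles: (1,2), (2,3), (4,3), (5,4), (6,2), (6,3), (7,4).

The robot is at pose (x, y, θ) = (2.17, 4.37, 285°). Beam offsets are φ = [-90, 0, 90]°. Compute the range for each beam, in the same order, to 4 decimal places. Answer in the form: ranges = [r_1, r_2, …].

ranges = [1.2113, 0.3831, 2.4341]

beam 1: φ=-90°, α=195°
  cosα=-0.9659 sinα=-0.2588 | (2,4) | tMaxX 0.1760 tMaxY 1.4296 | tΔX 1.0353 tΔY 3.8637
    t=0.1760 [x] (1,4)
    t=1.2113 [x] (0,4) — stop
  → r_1 = 1.2113
beam 2: φ=0°, α=285°
  cosα=0.2588 sinα=-0.9659 | (2,4) | tMaxX 3.2069 tMaxY 0.3831 | tΔX 3.8637 tΔY 1.0353
    t=0.3831 [y] (2,3) — stop
  → r_2 = 0.3831
beam 3: φ=90°, α=15°
  cosα=0.9659 sinα=0.2588 | (2,4) | tMaxX 0.8593 tMaxY 2.4341 | tΔX 1.0353 tΔY 3.8637
    t=0.8593 [x] (3,4)
    t=1.8946 [x] (4,4)
    t=2.4341 [y] (4,5) — stop
  → r_3 = 2.4341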